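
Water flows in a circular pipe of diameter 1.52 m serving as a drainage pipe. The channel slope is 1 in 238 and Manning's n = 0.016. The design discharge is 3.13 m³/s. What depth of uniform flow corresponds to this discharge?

Manning's equation rearranged: A R^(2/3) = nQ / (1·√S) = 0.016 × 3.13 / (√0.004202) = 0.7726.
Trying y = 0.931 m: A R^(2/3) = 0.6599 — too small.
Trying y = 1.17 m: A R^(2/3) = 0.8939 — too large.
Trying y = 1.04 m: A R^(2/3) = 0.7733 — ≈ 0.7726.

y_n = 1.04 m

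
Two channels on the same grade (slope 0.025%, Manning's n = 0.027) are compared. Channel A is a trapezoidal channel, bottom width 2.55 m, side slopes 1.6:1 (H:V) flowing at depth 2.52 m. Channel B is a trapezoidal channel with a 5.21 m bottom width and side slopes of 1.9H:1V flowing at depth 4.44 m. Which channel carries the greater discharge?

channel B

Channel A: With bottom width b = 2.55 m and side slope z = 1.6: A = (b + zy)y = (2.55 + 1.6×2.52)×2.52 = 16.59 m²; P = b + 2y√(1+z²) = 2.55 + 2×2.52×1.887 = 12.06 m. Hydraulic radius R = A/P = 16.59/12.06 = 1.375 m. Q_A = (1/0.027)·16.59·1.375^(2/3)·√0.00025 = 12.01 m³/s.
Channel B: With bottom width b = 5.21 m and side slope z = 1.9: A = (b + zy)y = (5.21 + 1.9×4.44)×4.44 = 60.59 m²; P = b + 2y√(1+z²) = 5.21 + 2×4.44×2.147 = 24.28 m. Hydraulic radius R = A/P = 60.59/24.28 = 2.496 m. Q_B = (1/0.027)·60.59·2.496^(2/3)·√0.00025 = 65.28 m³/s.
Q_A = 12.01 m³/s vs Q_B = 65.28 m³/s, so channel B carries more.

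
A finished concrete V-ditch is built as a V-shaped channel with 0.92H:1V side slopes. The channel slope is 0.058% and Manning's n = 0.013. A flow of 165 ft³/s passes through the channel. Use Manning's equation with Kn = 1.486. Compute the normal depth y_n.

y_n = 6.28 ft

Manning's equation rearranged: A R^(2/3) = nQ / (1.486·√S) = 0.013 × 165 / (1.486 × √0.00058) = 59.94.
Try y = 5.56 ft: A R^(2/3) = 43.36 — too small.
Try y = 7.94 ft: A R^(2/3) = 112.1 — too large.
Try y = 6.28 ft: A R^(2/3) = 59.99 — matches.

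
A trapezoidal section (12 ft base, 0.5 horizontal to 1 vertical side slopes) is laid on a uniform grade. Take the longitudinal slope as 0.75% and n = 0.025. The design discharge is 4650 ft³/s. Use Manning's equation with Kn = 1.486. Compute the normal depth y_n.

y_n = 14.1 ft

Manning's equation rearranged: A R^(2/3) = nQ / (1.486·√S) = 0.025 × 4650 / (1.486 × √0.0075) = 903.3.
Trying y = 10.6 ft: A R^(2/3) = 545.9 — low.
Trying y = 15.6 ft: A R^(2/3) = 1086 — high.
Trying y = 14.1 ft: A R^(2/3) = 903.7 — ≈ 903.3.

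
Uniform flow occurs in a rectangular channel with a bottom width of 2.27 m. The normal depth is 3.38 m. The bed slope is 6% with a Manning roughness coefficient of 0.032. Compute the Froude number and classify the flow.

Flow area A = b·y = 2.27 × 3.38 = 7.673 m². Wetted perimeter P = b + 2y = 2.27 + 2×3.38 = 9.03 m.
Hydraulic radius R = A/P = 7.673/9.03 = 0.8497 m.
V = (1/n) R^(2/3) √S = (1/0.032) × 0.8497^(2/3) × √0.06 = 6.867 m/s. Hydraulic depth D_h = A/T = 7.673/2.27 = 3.38 m.
Froude number Fr = V/√(g·D_h) = 6.867/√(9.81×3.38) = 1.19, which is greater than 1, so the flow is supercritical.

supercritical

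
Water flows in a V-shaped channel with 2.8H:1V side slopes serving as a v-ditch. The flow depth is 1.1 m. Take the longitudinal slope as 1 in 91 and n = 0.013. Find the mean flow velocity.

V = 5.2 m/s

For a triangular section with side slope z = 2.8: A = zy² = 2.8×1.1² = 3.388 m²; P = 2y√(1+z²) = 2×1.1×2.973 = 6.541 m.
Hydraulic radius R = A/P = 3.388/6.541 = 0.518 m.
From Manning's equation, V = (1/n) R^(2/3) S^(1/2) = (1/0.013) × 0.518^(2/3) × 0.01099^(1/2) = 5.2 m/s.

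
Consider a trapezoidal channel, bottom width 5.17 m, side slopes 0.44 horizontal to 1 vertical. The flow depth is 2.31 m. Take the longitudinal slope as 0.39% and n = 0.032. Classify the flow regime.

subcritical

With bottom width b = 5.17 m and side slope z = 0.44: A = (b + zy)y = (5.17 + 0.44×2.31)×2.31 = 14.29 m²; P = b + 2y√(1+z²) = 5.17 + 2×2.31×1.093 = 10.22 m.
Hydraulic radius R = A/P = 14.29/10.22 = 1.399 m.
V = (1/n) R^(2/3) √S = (1/0.032) × 1.399^(2/3) × √0.0039 = 2.441 m/s. Hydraulic depth D_h = A/T = 14.29/7.203 = 1.984 m.
Froude number Fr = V/√(g·D_h) = 2.441/√(9.81×1.984) = 0.553, which is less than 1, so the flow is subcritical.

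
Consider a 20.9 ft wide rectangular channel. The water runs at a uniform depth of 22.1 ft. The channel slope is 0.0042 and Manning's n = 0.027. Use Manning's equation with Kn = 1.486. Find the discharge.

Flow area A = b·y = 20.9 × 22.1 = 461.9 ft². Wetted perimeter P = b + 2y = 20.9 + 2×22.1 = 65.1 ft.
Hydraulic radius R = A/P = 461.9/65.1 = 7.095 ft.
Manning's equation: Q = (1.486/n) A R^(2/3) S^(1/2) = (1.486/0.027) × 461.9 × 7.095^(2/3) × 0.0042^(1/2) = 6080 ft³/s.

Q = 6080 ft³/s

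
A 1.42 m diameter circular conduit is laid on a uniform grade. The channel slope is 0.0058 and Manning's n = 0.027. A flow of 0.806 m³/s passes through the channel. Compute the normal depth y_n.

Manning's equation rearranged: A R^(2/3) = nQ / (1·√S) = 0.027 × 0.806 / (√0.0058) = 0.2857.
Try y = 0.695 m: A R^(2/3) = 0.3828 — over.
Try y = 0.509 m: A R^(2/3) = 0.2184 — short.
Try y = 0.589 m: A R^(2/3) = 0.2858 — matches.

y_n = 0.589 m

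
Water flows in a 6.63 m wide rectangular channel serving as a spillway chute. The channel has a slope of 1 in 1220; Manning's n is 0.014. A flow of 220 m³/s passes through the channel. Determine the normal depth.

y_n = 9 m

Manning's equation rearranged: A R^(2/3) = nQ / (1·√S) = 0.014 × 220 / (√0.0008197) = 107.6.
Try y = 6.71 m: A R^(2/3) = 75.68 — low.
Try y = 9 m: A R^(2/3) = 107.6 — close enough.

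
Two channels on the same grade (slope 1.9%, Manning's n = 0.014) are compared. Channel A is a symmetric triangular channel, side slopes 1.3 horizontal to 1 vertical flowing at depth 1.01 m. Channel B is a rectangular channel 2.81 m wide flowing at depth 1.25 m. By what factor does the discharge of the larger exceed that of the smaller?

Channel A: For a triangular section with side slope z = 1.3: A = zy² = 1.3×1.01² = 1.326 m²; P = 2y√(1+z²) = 2×1.01×1.64 = 3.313 m. Hydraulic radius R = A/P = 1.326/3.313 = 0.4003 m. Q_A = (1/0.014)·1.326·0.4003^(2/3)·√0.019 = 7.092 m³/s.
Channel B: Flow area A = b·y = 2.81 × 1.25 = 3.513 m². Wetted perimeter P = b + 2y = 2.81 + 2×1.25 = 5.31 m. Hydraulic radius R = A/P = 3.513/5.31 = 0.6615 m. Q_B = (1/0.014)·3.513·0.6615^(2/3)·√0.019 = 26.26 m³/s.
The larger discharge is 26.26 m³/s and the smaller is 7.092 m³/s; the ratio is 3.7.

3.7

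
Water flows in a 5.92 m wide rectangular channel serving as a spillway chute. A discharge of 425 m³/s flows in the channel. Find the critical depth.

For a rectangular channel, critical depth y_c = (q²/g)^(1/3) where q = Q/b = 425/5.92 = 71.79 m²/s.
So y_c = (71.79²/9.81)^(1/3) = 8.07 m.

y_c = 8.07 m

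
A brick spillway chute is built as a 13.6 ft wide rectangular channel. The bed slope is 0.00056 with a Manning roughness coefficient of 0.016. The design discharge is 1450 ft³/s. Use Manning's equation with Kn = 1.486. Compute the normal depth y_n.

y_n = 16.9 ft

Manning's equation rearranged: A R^(2/3) = nQ / (1.486·√S) = 0.016 × 1450 / (1.486 × √0.00056) = 659.7.
At y = 13.4 ft: A R^(2/3) = 497.5 — short.
At y = 21.6 ft: A R^(2/3) = 878.5 — over.
At y = 16.9 ft: A R^(2/3) = 658.5 — ≈ 659.7.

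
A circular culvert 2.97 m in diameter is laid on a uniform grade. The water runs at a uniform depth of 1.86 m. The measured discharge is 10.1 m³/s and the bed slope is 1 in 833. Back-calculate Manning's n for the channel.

For a circular section of diameter D = 2.97 m at depth y = 1.86 m, the central angle is θ = 2 arccos(1 − 2y/D) = 3.652 rad. Then A = (D²/8)(θ − sin θ) = 4.566 m² and P = Dθ/2 = 5.423 m.
Hydraulic radius R = A/P = 4.566/5.423 = 0.8419 m.
Rearranging Manning's equation: n = (1/Q) A R^(2/3) S^(1/2) = (1/10.1) × 4.566 × 0.8419^(2/3) × √0.0012 = 0.014.

n = 0.014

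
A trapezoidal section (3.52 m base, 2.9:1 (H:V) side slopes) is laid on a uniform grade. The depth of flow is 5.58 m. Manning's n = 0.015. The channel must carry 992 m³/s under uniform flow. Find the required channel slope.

With bottom width b = 3.52 m and side slope z = 2.9: A = (b + zy)y = (3.52 + 2.9×5.58)×5.58 = 109.9 m²; P = b + 2y√(1+z²) = 3.52 + 2×5.58×3.068 = 37.75 m.
Hydraulic radius R = A/P = 109.9/37.75 = 2.912 m.
From Manning's equation, S = [nQ / (1 A R^(2/3))]² = [0.015 × 992 / (1 × 109.9 × 2.912^(2/3))]² = 0.00441.

S = 0.00441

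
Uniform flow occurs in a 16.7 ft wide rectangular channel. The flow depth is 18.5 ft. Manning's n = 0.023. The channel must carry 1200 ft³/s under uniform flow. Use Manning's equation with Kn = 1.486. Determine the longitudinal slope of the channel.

S = 0.000351

Flow area A = b·y = 16.7 × 18.5 = 308.9 ft². Wetted perimeter P = b + 2y = 16.7 + 2×18.5 = 53.7 ft.
Hydraulic radius R = A/P = 308.9/53.7 = 5.753 ft.
From Manning's equation, S = [nQ / (1.486 A R^(2/3))]² = [0.023 × 1200 / (1.486 × 308.9 × 5.753^(2/3))]² = 0.000351.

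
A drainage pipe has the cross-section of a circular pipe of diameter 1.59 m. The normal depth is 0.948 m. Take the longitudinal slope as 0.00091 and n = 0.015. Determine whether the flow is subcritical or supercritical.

For a circular section of diameter D = 1.59 m at depth y = 0.948 m, the central angle is θ = 2 arccos(1 − 2y/D) = 3.529 rad. Then A = (D²/8)(θ − sin θ) = 1.235 m² and P = Dθ/2 = 2.805 m.
Hydraulic radius R = A/P = 1.235/2.805 = 0.44 m.
V = (1/n) R^(2/3) √S = (1/0.015) × 0.44^(2/3) × √0.00091 = 1.163 m/s. Hydraulic depth D_h = A/T = 1.235/1.56 = 0.7912 m.
Froude number Fr = V/√(g·D_h) = 1.163/√(9.81×0.7912) = 0.418, which is less than 1, so the flow is subcritical.

subcritical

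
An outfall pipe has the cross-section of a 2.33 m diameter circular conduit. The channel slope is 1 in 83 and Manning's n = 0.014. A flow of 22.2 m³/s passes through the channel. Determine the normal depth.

Manning's equation rearranged: A R^(2/3) = nQ / (1·√S) = 0.014 × 22.2 / (√0.01205) = 2.832.
At y = 1.97 m: A R^(2/3) = 3.052 — over.
At y = 1.34 m: A R^(2/3) = 1.871 — short.
At y = 1.82 m: A R^(2/3) = 2.837 — close enough.

y_n = 1.82 m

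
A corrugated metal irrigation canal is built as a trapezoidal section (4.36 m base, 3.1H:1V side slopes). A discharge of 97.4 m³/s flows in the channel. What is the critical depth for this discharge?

At critical depth, Q² T / (g A³) = 1, i.e. A³/T = Q²/g = 97.4²/9.81 = 967.
At y = 2.69 m: A³/T = 1895 — too large.
At y = 2.02 m: A³/T = 585.1 — too small.
At y = 2.29 m: A³/T = 973.7 — ≈ 967.

y_c = 2.29 m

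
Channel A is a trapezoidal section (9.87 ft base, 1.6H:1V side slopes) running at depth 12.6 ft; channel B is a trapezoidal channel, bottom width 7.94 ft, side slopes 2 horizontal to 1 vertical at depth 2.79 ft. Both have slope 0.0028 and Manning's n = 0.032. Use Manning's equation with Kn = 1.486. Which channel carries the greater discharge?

channel A

Channel A: With bottom width b = 9.87 ft and side slope z = 1.6: A = (b + zy)y = (9.87 + 1.6×12.6)×12.6 = 378.4 ft²; P = b + 2y√(1+z²) = 9.87 + 2×12.6×1.887 = 57.42 ft. Hydraulic radius R = A/P = 378.4/57.42 = 6.59 ft. Q_A = (1.486/0.032)·378.4·6.59^(2/3)·√0.0028 = 3268 ft³/s.
Channel B: With bottom width b = 7.94 ft and side slope z = 2: A = (b + zy)y = (7.94 + 2×2.79)×2.79 = 37.72 ft²; P = b + 2y√(1+z²) = 7.94 + 2×2.79×2.236 = 20.42 ft. Hydraulic radius R = A/P = 37.72/20.42 = 1.847 ft. Q_B = (1.486/0.032)·37.72·1.847^(2/3)·√0.0028 = 139.6 ft³/s.
Q_A = 3268 ft³/s vs Q_B = 139.6 ft³/s, so channel A carries more.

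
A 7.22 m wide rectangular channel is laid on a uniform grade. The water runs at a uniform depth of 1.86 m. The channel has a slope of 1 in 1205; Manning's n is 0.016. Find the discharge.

Flow area A = b·y = 7.22 × 1.86 = 13.43 m². Wetted perimeter P = b + 2y = 7.22 + 2×1.86 = 10.94 m.
Hydraulic radius R = A/P = 13.43/10.94 = 1.228 m.
Manning's equation: Q = (1/n) A R^(2/3) S^(1/2) = (1/0.016) × 13.43 × 1.228^(2/3) × 0.0008299^(1/2) = 27.7 m³/s.

Q = 27.7 m³/s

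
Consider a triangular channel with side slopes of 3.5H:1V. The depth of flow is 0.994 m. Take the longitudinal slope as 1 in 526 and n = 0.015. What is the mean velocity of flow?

V = 1.78 m/s

For a triangular section with side slope z = 3.5: A = zy² = 3.5×0.994² = 3.458 m²; P = 2y√(1+z²) = 2×0.994×3.64 = 7.236 m.
Hydraulic radius R = A/P = 3.458/7.236 = 0.4779 m.
From Manning's equation, V = (1/n) R^(2/3) S^(1/2) = (1/0.015) × 0.4779^(2/3) × 0.001901^(1/2) = 1.78 m/s.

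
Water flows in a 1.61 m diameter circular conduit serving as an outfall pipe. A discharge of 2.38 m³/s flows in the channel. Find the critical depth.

y_c = 0.779 m

At critical depth, Q² T / (g A³) = 1, i.e. A³/T = Q²/g = 2.38²/9.81 = 0.5774.
Trying y = 0.872 m: A³/T = 0.889 — high.
Trying y = 0.779 m: A³/T = 0.5779 — close enough.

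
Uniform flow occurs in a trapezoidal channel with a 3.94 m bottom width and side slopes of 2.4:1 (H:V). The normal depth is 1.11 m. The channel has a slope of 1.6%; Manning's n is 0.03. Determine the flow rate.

With bottom width b = 3.94 m and side slope z = 2.4: A = (b + zy)y = (3.94 + 2.4×1.11)×1.11 = 7.33 m²; P = b + 2y√(1+z²) = 3.94 + 2×1.11×2.6 = 9.712 m.
Hydraulic radius R = A/P = 7.33/9.712 = 0.7548 m.
Manning's equation: Q = (1/n) A R^(2/3) S^(1/2) = (1/0.03) × 7.33 × 0.7548^(2/3) × 0.016^(1/2) = 25.6 m³/s.

Q = 25.6 m³/s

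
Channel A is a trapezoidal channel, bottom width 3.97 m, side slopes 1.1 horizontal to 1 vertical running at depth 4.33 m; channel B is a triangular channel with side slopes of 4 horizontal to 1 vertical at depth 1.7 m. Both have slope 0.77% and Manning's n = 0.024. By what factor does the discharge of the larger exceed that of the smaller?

Channel A: With bottom width b = 3.97 m and side slope z = 1.1: A = (b + zy)y = (3.97 + 1.1×4.33)×4.33 = 37.81 m²; P = b + 2y√(1+z²) = 3.97 + 2×4.33×1.487 = 16.84 m. Hydraulic radius R = A/P = 37.81/16.84 = 2.245 m. Q_A = (1/0.024)·37.81·2.245^(2/3)·√0.0077 = 237 m³/s.
Channel B: For a triangular section with side slope z = 4: A = zy² = 4×1.7² = 11.56 m²; P = 2y√(1+z²) = 2×1.7×4.123 = 14.02 m. Hydraulic radius R = A/P = 11.56/14.02 = 0.8246 m. Q_B = (1/0.024)·11.56·0.8246^(2/3)·√0.0077 = 37.17 m³/s.
The larger discharge is 237 m³/s and the smaller is 37.17 m³/s; the ratio is 6.38.

6.38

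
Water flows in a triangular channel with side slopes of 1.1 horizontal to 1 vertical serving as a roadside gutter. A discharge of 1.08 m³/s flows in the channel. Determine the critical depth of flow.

y_c = 0.722 m

At critical depth, Q² T / (g A³) = 1, i.e. A³/T = Q²/g = 1.08²/9.81 = 0.1189.
At y = 0.563 m: A³/T = 0.03422 — too small.
At y = 0.901 m: A³/T = 0.3592 — too large.
At y = 0.722 m: A³/T = 0.1187 — ≈ 0.1189.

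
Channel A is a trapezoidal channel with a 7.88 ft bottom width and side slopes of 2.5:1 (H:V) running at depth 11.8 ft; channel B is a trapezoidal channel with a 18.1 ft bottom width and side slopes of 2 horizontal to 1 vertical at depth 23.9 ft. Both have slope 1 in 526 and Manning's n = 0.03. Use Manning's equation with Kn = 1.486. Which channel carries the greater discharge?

Channel A: With bottom width b = 7.88 ft and side slope z = 2.5: A = (b + zy)y = (7.88 + 2.5×11.8)×11.8 = 441.1 ft²; P = b + 2y√(1+z²) = 7.88 + 2×11.8×2.693 = 71.42 ft. Hydraulic radius R = A/P = 441.1/71.42 = 6.175 ft. Q_A = (1.486/0.03)·441.1·6.175^(2/3)·√0.001901 = 3207 ft³/s.
Channel B: With bottom width b = 18.1 ft and side slope z = 2: A = (b + zy)y = (18.1 + 2×23.9)×23.9 = 1575 ft²; P = b + 2y√(1+z²) = 18.1 + 2×23.9×2.236 = 125 ft. Hydraulic radius R = A/P = 1575/125 = 12.6 ft. Q_B = (1.486/0.03)·1575·12.6^(2/3)·√0.001901 = 18420 ft³/s.
Q_A = 3207 ft³/s vs Q_B = 18420 ft³/s, so channel B carries more.

channel B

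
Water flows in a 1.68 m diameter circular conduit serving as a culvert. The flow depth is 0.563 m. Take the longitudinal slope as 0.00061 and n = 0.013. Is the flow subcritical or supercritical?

subcritical

For a circular section of diameter D = 1.68 m at depth y = 0.563 m, the central angle is θ = 2 arccos(1 − 2y/D) = 2.469 rad. Then A = (D²/8)(θ − sin θ) = 0.6516 m² and P = Dθ/2 = 2.074 m.
Hydraulic radius R = A/P = 0.6516/2.074 = 0.3141 m.
V = (1/n) R^(2/3) √S = (1/0.013) × 0.3141^(2/3) × √0.00061 = 0.8779 m/s. Hydraulic depth D_h = A/T = 0.6516/1.586 = 0.4108 m.
Froude number Fr = V/√(g·D_h) = 0.8779/√(9.81×0.4108) = 0.437, which is less than 1, so the flow is subcritical.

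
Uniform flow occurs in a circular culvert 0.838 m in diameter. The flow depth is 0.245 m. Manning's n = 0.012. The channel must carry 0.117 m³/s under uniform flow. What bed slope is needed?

S = 0.0015

For a circular section of diameter D = 0.838 m at depth y = 0.245 m, the central angle is θ = 2 arccos(1 − 2y/D) = 2.285 rad. Then A = (D²/8)(θ − sin θ) = 0.1343 m² and P = Dθ/2 = 0.9575 m.
Hydraulic radius R = A/P = 0.1343/0.9575 = 0.1402 m.
From Manning's equation, S = [nQ / (1 A R^(2/3))]² = [0.012 × 0.117 / (1 × 0.1343 × 0.1402^(2/3))]² = 0.0015.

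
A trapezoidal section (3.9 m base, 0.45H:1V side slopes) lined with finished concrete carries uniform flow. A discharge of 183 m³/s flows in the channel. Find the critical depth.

y_c = 4.98 m

At critical depth, Q² T / (g A³) = 1, i.e. A³/T = Q²/g = 183²/9.81 = 3414.
Try y = 4.32 m: A³/T = 2066 — short.
Try y = 6.23 m: A³/T = 7662 — over.
Try y = 4.98 m: A³/T = 3412 — ≈ 3414.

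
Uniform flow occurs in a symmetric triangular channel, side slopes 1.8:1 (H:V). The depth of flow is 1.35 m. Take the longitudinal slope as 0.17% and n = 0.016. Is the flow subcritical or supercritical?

For a triangular section with side slope z = 1.8: A = zy² = 1.8×1.35² = 3.281 m²; P = 2y√(1+z²) = 2×1.35×2.059 = 5.56 m.
Hydraulic radius R = A/P = 3.281/5.56 = 0.5901 m.
V = (1/n) R^(2/3) √S = (1/0.016) × 0.5901^(2/3) × √0.0017 = 1.813 m/s. Hydraulic depth D_h = A/T = 3.281/4.86 = 0.675 m.
Froude number Fr = V/√(g·D_h) = 1.813/√(9.81×0.675) = 0.704, which is less than 1, so the flow is subcritical.

subcritical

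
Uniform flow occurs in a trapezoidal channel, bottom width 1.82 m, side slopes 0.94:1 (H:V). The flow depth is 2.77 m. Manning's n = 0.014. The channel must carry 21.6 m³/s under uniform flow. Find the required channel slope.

With bottom width b = 1.82 m and side slope z = 0.94: A = (b + zy)y = (1.82 + 0.94×2.77)×2.77 = 12.25 m²; P = b + 2y√(1+z²) = 1.82 + 2×2.77×1.372 = 9.423 m.
Hydraulic radius R = A/P = 12.25/9.423 = 1.3 m.
From Manning's equation, S = [nQ / (1 A R^(2/3))]² = [0.014 × 21.6 / (1 × 12.25 × 1.3^(2/3))]² = 0.000429.

S = 0.000429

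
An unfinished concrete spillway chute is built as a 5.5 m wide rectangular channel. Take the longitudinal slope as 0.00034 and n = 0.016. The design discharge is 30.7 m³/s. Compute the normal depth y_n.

Manning's equation rearranged: A R^(2/3) = nQ / (1·√S) = 0.016 × 30.7 / (√0.00034) = 26.64.
Trying y = 2.81 m: A R^(2/3) = 19.25 — low.
Trying y = 4.08 m: A R^(2/3) = 31.24 — high.
Trying y = 3.6 m: A R^(2/3) = 26.62 — ≈ 26.64.

y_n = 3.6 m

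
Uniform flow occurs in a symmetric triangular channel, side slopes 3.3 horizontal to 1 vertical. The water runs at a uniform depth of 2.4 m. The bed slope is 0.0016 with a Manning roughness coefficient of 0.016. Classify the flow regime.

For a triangular section with side slope z = 3.3: A = zy² = 3.3×2.4² = 19.01 m²; P = 2y√(1+z²) = 2×2.4×3.448 = 16.55 m.
Hydraulic radius R = A/P = 19.01/16.55 = 1.148 m.
V = (1/n) R^(2/3) √S = (1/0.016) × 1.148^(2/3) × √0.0016 = 2.742 m/s. Hydraulic depth D_h = A/T = 19.01/15.84 = 1.2 m.
Froude number Fr = V/√(g·D_h) = 2.742/√(9.81×1.2) = 0.799, which is less than 1, so the flow is subcritical.

subcritical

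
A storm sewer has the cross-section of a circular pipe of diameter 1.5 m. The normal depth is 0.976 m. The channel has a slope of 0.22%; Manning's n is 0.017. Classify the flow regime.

For a circular section of diameter D = 1.5 m at depth y = 0.976 m, the central angle is θ = 2 arccos(1 − 2y/D) = 3.754 rad. Then A = (D²/8)(θ − sin θ) = 1.217 m² and P = Dθ/2 = 2.815 m.
Hydraulic radius R = A/P = 1.217/2.815 = 0.4324 m.
V = (1/n) R^(2/3) √S = (1/0.017) × 0.4324^(2/3) × √0.0022 = 1.578 m/s. Hydraulic depth D_h = A/T = 1.217/1.43 = 0.8511 m.
Froude number Fr = V/√(g·D_h) = 1.578/√(9.81×0.8511) = 0.546, which is less than 1, so the flow is subcritical.

subcritical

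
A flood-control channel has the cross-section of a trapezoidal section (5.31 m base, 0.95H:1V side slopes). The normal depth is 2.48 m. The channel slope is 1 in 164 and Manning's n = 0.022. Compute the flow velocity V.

V = 4.78 m/s

With bottom width b = 5.31 m and side slope z = 0.95: A = (b + zy)y = (5.31 + 0.95×2.48)×2.48 = 19.01 m²; P = b + 2y√(1+z²) = 5.31 + 2×2.48×1.379 = 12.15 m.
Hydraulic radius R = A/P = 19.01/12.15 = 1.565 m.
From Manning's equation, V = (1/n) R^(2/3) S^(1/2) = (1/0.022) × 1.565^(2/3) × 0.006098^(1/2) = 4.78 m/s.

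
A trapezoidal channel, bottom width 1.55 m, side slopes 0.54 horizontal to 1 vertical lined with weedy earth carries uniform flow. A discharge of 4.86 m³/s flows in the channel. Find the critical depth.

At critical depth, Q² T / (g A³) = 1, i.e. A³/T = Q²/g = 4.86²/9.81 = 2.408.
At y = 0.659 m: A³/T = 0.876 — too small.
At y = 1.11 m: A³/T = 4.941 — too large.
At y = 0.896 m: A³/T = 2.404 — matches.

y_c = 0.896 m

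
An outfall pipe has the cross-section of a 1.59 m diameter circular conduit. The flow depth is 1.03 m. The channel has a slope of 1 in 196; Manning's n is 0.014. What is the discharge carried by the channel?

For a circular section of diameter D = 1.59 m at depth y = 1.03 m, the central angle is θ = 2 arccos(1 − 2y/D) = 3.742 rad. Then A = (D²/8)(θ − sin θ) = 1.361 m² and P = Dθ/2 = 2.975 m.
Hydraulic radius R = A/P = 1.361/2.975 = 0.4575 m.
Manning's equation: Q = (1/n) A R^(2/3) S^(1/2) = (1/0.014) × 1.361 × 0.4575^(2/3) × 0.005102^(1/2) = 4.12 m³/s.

Q = 4.12 m³/s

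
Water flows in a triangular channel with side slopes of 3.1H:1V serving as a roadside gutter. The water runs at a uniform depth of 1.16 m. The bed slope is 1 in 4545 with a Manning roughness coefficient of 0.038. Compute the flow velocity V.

V = 0.263 m/s

For a triangular section with side slope z = 3.1: A = zy² = 3.1×1.16² = 4.171 m²; P = 2y√(1+z²) = 2×1.16×3.257 = 7.557 m.
Hydraulic radius R = A/P = 4.171/7.557 = 0.552 m.
From Manning's equation, V = (1/n) R^(2/3) S^(1/2) = (1/0.038) × 0.552^(2/3) × 0.00022^(1/2) = 0.263 m/s.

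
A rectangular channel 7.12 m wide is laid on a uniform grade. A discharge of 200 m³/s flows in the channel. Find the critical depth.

For a rectangular channel, critical depth y_c = (q²/g)^(1/3) where q = Q/b = 200/7.12 = 28.09 m²/s.
So y_c = (28.09²/9.81)^(1/3) = 4.32 m.

y_c = 4.32 m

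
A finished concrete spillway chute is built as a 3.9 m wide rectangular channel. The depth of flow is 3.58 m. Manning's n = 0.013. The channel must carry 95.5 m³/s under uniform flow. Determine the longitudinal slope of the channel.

Flow area A = b·y = 3.9 × 3.58 = 13.96 m². Wetted perimeter P = b + 2y = 3.9 + 2×3.58 = 11.06 m.
Hydraulic radius R = A/P = 13.96/11.06 = 1.262 m.
From Manning's equation, S = [nQ / (1 A R^(2/3))]² = [0.013 × 95.5 / (1 × 13.96 × 1.262^(2/3))]² = 0.0058.

S = 0.0058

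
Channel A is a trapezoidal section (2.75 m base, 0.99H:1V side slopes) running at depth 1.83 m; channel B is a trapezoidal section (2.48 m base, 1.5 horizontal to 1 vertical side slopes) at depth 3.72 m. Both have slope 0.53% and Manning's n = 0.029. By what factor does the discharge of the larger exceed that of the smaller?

Channel A: With bottom width b = 2.75 m and side slope z = 0.99: A = (b + zy)y = (2.75 + 0.99×1.83)×1.83 = 8.348 m²; P = b + 2y√(1+z²) = 2.75 + 2×1.83×1.407 = 7.9 m. Hydraulic radius R = A/P = 8.348/7.9 = 1.057 m. Q_A = (1/0.029)·8.348·1.057^(2/3)·√0.0053 = 21.74 m³/s.
Channel B: With bottom width b = 2.48 m and side slope z = 1.5: A = (b + zy)y = (2.48 + 1.5×3.72)×3.72 = 29.98 m²; P = b + 2y√(1+z²) = 2.48 + 2×3.72×1.803 = 15.89 m. Hydraulic radius R = A/P = 29.98/15.89 = 1.887 m. Q_B = (1/0.029)·29.98·1.887^(2/3)·√0.0053 = 114.9 m³/s.
The larger discharge is 114.9 m³/s and the smaller is 21.74 m³/s; the ratio is 5.29.

5.29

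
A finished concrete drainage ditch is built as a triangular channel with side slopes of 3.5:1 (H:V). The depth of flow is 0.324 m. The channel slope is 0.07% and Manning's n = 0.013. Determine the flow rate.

Q = 0.216 m³/s

For a triangular section with side slope z = 3.5: A = zy² = 3.5×0.324² = 0.3674 m²; P = 2y√(1+z²) = 2×0.324×3.64 = 2.359 m.
Hydraulic radius R = A/P = 0.3674/2.359 = 0.1558 m.
Manning's equation: Q = (1/n) A R^(2/3) S^(1/2) = (1/0.013) × 0.3674 × 0.1558^(2/3) × 0.0007^(1/2) = 0.216 m³/s.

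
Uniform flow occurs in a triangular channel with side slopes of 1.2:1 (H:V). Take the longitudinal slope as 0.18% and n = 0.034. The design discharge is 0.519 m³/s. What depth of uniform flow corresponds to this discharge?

y_n = 0.854 m

Manning's equation rearranged: A R^(2/3) = nQ / (1·√S) = 0.034 × 0.519 / (√0.0018) = 0.4159.
Try y = 0.608 m: A R^(2/3) = 0.1682 — too small.
Try y = 0.854 m: A R^(2/3) = 0.4163 — ≈ 0.4159.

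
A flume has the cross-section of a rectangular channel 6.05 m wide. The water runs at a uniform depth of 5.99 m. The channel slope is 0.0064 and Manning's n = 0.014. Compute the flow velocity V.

Flow area A = b·y = 6.05 × 5.99 = 36.24 m². Wetted perimeter P = b + 2y = 6.05 + 2×5.99 = 18.03 m.
Hydraulic radius R = A/P = 36.24/18.03 = 2.01 m.
From Manning's equation, V = (1/n) R^(2/3) S^(1/2) = (1/0.014) × 2.01^(2/3) × 0.0064^(1/2) = 9.1 m/s.

V = 9.1 m/s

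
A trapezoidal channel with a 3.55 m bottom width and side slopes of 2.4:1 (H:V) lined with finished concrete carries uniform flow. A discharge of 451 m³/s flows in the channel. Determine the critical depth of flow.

At critical depth, Q² T / (g A³) = 1, i.e. A³/T = Q²/g = 451²/9.81 = 20730.
Trying y = 6.62 m: A³/T = 60320 — high.
Trying y = 5.22 m: A³/T = 20670 — matches.

y_c = 5.22 m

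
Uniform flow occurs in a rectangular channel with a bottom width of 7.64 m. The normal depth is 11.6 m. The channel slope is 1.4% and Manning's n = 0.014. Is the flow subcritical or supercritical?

Flow area A = b·y = 7.64 × 11.6 = 88.62 m². Wetted perimeter P = b + 2y = 7.64 + 2×11.6 = 30.84 m.
Hydraulic radius R = A/P = 88.62/30.84 = 2.874 m.
V = (1/n) R^(2/3) √S = (1/0.014) × 2.874^(2/3) × √0.014 = 17.08 m/s. Hydraulic depth D_h = A/T = 88.62/7.64 = 11.6 m.
Froude number Fr = V/√(g·D_h) = 17.08/√(9.81×11.6) = 1.6, which is greater than 1, so the flow is supercritical.

supercritical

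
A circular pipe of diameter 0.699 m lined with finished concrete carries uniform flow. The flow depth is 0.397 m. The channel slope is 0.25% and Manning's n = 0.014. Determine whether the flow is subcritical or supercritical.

subcritical

For a circular section of diameter D = 0.699 m at depth y = 0.397 m, the central angle is θ = 2 arccos(1 − 2y/D) = 3.414 rad. Then A = (D²/8)(θ − sin θ) = 0.225 m² and P = Dθ/2 = 1.193 m.
Hydraulic radius R = A/P = 0.225/1.193 = 0.1885 m.
V = (1/n) R^(2/3) √S = (1/0.014) × 0.1885^(2/3) × √0.0025 = 1.174 m/s. Hydraulic depth D_h = A/T = 0.225/0.6925 = 0.3249 m.
Froude number Fr = V/√(g·D_h) = 1.174/√(9.81×0.3249) = 0.658, which is less than 1, so the flow is subcritical.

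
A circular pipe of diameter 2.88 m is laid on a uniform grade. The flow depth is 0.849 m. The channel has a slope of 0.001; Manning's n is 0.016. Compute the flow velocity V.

V = 1.22 m/s

For a circular section of diameter D = 2.88 m at depth y = 0.849 m, the central angle is θ = 2 arccos(1 − 2y/D) = 2.296 rad. Then A = (D²/8)(θ − sin θ) = 1.604 m² and P = Dθ/2 = 3.306 m.
Hydraulic radius R = A/P = 1.604/3.306 = 0.4853 m.
From Manning's equation, V = (1/n) R^(2/3) S^(1/2) = (1/0.016) × 0.4853^(2/3) × 0.001^(1/2) = 1.22 m/s.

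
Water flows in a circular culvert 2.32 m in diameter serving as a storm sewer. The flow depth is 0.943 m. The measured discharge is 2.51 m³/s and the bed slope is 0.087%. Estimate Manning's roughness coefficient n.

n = 0.012

For a circular section of diameter D = 2.32 m at depth y = 0.943 m, the central angle is θ = 2 arccos(1 − 2y/D) = 2.765 rad. Then A = (D²/8)(θ − sin θ) = 1.613 m² and P = Dθ/2 = 3.208 m.
Hydraulic radius R = A/P = 1.613/3.208 = 0.5029 m.
Rearranging Manning's equation: n = (1/Q) A R^(2/3) S^(1/2) = (1/2.51) × 1.613 × 0.5029^(2/3) × √0.00087 = 0.012.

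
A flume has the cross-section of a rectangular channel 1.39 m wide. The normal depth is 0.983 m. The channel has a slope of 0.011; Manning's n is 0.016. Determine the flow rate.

Q = 4.92 m³/s

Flow area A = b·y = 1.39 × 0.983 = 1.366 m². Wetted perimeter P = b + 2y = 1.39 + 2×0.983 = 3.356 m.
Hydraulic radius R = A/P = 1.366/3.356 = 0.4071 m.
Manning's equation: Q = (1/n) A R^(2/3) S^(1/2) = (1/0.016) × 1.366 × 0.4071^(2/3) × 0.011^(1/2) = 4.92 m³/s.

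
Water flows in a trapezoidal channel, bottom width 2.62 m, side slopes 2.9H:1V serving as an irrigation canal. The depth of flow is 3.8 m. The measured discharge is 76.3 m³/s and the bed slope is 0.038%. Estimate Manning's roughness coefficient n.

With bottom width b = 2.62 m and side slope z = 2.9: A = (b + zy)y = (2.62 + 2.9×3.8)×3.8 = 51.83 m²; P = b + 2y√(1+z²) = 2.62 + 2×3.8×3.068 = 25.93 m.
Hydraulic radius R = A/P = 51.83/25.93 = 1.999 m.
Rearranging Manning's equation: n = (1/Q) A R^(2/3) S^(1/2) = (1/76.3) × 51.83 × 1.999^(2/3) × √0.00038 = 0.021.

n = 0.021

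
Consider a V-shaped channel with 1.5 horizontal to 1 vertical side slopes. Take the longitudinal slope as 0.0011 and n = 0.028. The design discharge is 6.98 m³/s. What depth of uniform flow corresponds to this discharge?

y_n = 2.08 m

Manning's equation rearranged: A R^(2/3) = nQ / (1·√S) = 0.028 × 6.98 / (√0.0011) = 5.893.
Trying y = 2.46 m: A R^(2/3) = 9.219 — too large.
Trying y = 1.62 m: A R^(2/3) = 3.026 — too small.
Trying y = 2.08 m: A R^(2/3) = 5.893 — ≈ 5.893.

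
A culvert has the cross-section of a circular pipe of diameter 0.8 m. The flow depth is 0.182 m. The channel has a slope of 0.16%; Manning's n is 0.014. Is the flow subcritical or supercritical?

For a circular section of diameter D = 0.8 m at depth y = 0.182 m, the central angle is θ = 2 arccos(1 − 2y/D) = 1.989 rad. Then A = (D²/8)(θ − sin θ) = 0.08599 m² and P = Dθ/2 = 0.7955 m.
Hydraulic radius R = A/P = 0.08599/0.7955 = 0.1081 m.
V = (1/n) R^(2/3) √S = (1/0.014) × 0.1081^(2/3) × √0.0016 = 0.6483 m/s. Hydraulic depth D_h = A/T = 0.08599/0.6707 = 0.1282 m.
Froude number Fr = V/√(g·D_h) = 0.6483/√(9.81×0.1282) = 0.578, which is less than 1, so the flow is subcritical.

subcritical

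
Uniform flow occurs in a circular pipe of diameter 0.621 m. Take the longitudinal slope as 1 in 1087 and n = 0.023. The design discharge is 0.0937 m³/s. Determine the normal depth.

y_n = 0.425 m

Manning's equation rearranged: A R^(2/3) = nQ / (1·√S) = 0.023 × 0.0937 / (√0.00092) = 0.07105.
At y = 0.537 m: A R^(2/3) = 0.09125 — too large.
At y = 0.369 m: A R^(2/3) = 0.05791 — too small.
At y = 0.425 m: A R^(2/3) = 0.07109 — matches.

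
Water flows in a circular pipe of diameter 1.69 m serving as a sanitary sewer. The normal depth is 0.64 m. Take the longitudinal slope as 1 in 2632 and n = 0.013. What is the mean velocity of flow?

For a circular section of diameter D = 1.69 m at depth y = 0.64 m, the central angle is θ = 2 arccos(1 − 2y/D) = 2.651 rad. Then A = (D²/8)(θ − sin θ) = 0.7786 m² and P = Dθ/2 = 2.241 m.
Hydraulic radius R = A/P = 0.7786/2.241 = 0.3475 m.
From Manning's equation, V = (1/n) R^(2/3) S^(1/2) = (1/0.013) × 0.3475^(2/3) × 0.0003799^(1/2) = 0.741 m/s.

V = 0.741 m/s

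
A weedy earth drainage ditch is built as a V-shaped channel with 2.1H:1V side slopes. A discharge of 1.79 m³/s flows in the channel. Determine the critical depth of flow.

At critical depth, Q² T / (g A³) = 1, i.e. A³/T = Q²/g = 1.79²/9.81 = 0.3266.
At y = 0.788 m: A³/T = 0.6699 — high.
At y = 0.506 m: A³/T = 0.07314 — low.
At y = 0.683 m: A³/T = 0.3277 — matches.

y_c = 0.683 m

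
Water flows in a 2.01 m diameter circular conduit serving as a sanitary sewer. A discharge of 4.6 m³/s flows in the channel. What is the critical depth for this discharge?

At critical depth, Q² T / (g A³) = 1, i.e. A³/T = Q²/g = 4.6²/9.81 = 2.157.
Trying y = 0.829 m: A³/T = 0.9509 — short.
Trying y = 1.16 m: A³/T = 3.437 — over.
Trying y = 1.03 m: A³/T = 2.182 — close enough.

y_c = 1.03 m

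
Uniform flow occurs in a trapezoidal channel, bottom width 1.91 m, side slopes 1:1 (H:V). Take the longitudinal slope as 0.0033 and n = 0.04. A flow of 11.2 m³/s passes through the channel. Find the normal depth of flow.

Manning's equation rearranged: A R^(2/3) = nQ / (1·√S) = 0.04 × 11.2 / (√0.0033) = 7.799.
At y = 2.28 m: A R^(2/3) = 10.44 — too large.
At y = 1.52 m: A R^(2/3) = 4.64 — too small.
At y = 1.98 m: A R^(2/3) = 7.833 — matches.

y_n = 1.98 m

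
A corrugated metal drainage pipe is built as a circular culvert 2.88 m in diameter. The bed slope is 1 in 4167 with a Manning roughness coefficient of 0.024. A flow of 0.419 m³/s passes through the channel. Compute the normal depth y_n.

y_n = 0.685 m

Manning's equation rearranged: A R^(2/3) = nQ / (1·√S) = 0.024 × 0.419 / (√0.00024) = 0.6491.
At y = 0.755 m: A R^(2/3) = 0.7874 — over.
At y = 0.685 m: A R^(2/3) = 0.6492 — close enough.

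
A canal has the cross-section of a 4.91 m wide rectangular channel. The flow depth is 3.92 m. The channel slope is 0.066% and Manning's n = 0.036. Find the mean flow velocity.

Flow area A = b·y = 4.91 × 3.92 = 19.25 m². Wetted perimeter P = b + 2y = 4.91 + 2×3.92 = 12.75 m.
Hydraulic radius R = A/P = 19.25/12.75 = 1.51 m.
From Manning's equation, V = (1/n) R^(2/3) S^(1/2) = (1/0.036) × 1.51^(2/3) × 0.00066^(1/2) = 0.939 m/s.

V = 0.939 m/s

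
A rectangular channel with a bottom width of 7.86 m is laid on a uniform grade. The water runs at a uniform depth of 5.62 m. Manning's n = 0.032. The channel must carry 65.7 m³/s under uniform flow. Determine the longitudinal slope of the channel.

Flow area A = b·y = 7.86 × 5.62 = 44.17 m². Wetted perimeter P = b + 2y = 7.86 + 2×5.62 = 19.1 m.
Hydraulic radius R = A/P = 44.17/19.1 = 2.313 m.
From Manning's equation, S = [nQ / (1 A R^(2/3))]² = [0.032 × 65.7 / (1 × 44.17 × 2.313^(2/3))]² = 0.000741.

S = 0.000741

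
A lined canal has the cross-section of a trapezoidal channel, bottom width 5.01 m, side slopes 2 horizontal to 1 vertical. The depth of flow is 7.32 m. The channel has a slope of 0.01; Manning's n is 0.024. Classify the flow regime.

With bottom width b = 5.01 m and side slope z = 2: A = (b + zy)y = (5.01 + 2×7.32)×7.32 = 143.8 m²; P = b + 2y√(1+z²) = 5.01 + 2×7.32×2.236 = 37.75 m.
Hydraulic radius R = A/P = 143.8/37.75 = 3.811 m.
V = (1/n) R^(2/3) √S = (1/0.024) × 3.811^(2/3) × √0.01 = 10.17 m/s. Hydraulic depth D_h = A/T = 143.8/34.29 = 4.195 m.
Froude number Fr = V/√(g·D_h) = 10.17/√(9.81×4.195) = 1.58, which is greater than 1, so the flow is supercritical.

supercritical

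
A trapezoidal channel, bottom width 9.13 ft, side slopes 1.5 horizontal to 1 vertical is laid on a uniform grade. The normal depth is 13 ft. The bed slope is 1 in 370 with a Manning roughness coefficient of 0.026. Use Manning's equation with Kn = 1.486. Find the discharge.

Q = 3910 ft³/s

With bottom width b = 9.13 ft and side slope z = 1.5: A = (b + zy)y = (9.13 + 1.5×13)×13 = 372.2 ft²; P = b + 2y√(1+z²) = 9.13 + 2×13×1.803 = 56 ft.
Hydraulic radius R = A/P = 372.2/56 = 6.646 ft.
Manning's equation: Q = (1.486/n) A R^(2/3) S^(1/2) = (1.486/0.026) × 372.2 × 6.646^(2/3) × 0.002703^(1/2) = 3910 ft³/s.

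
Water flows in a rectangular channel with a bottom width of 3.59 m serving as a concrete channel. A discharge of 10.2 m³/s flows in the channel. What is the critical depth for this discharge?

For a rectangular channel, critical depth y_c = (q²/g)^(1/3) where q = Q/b = 10.2/3.59 = 2.841 m²/s.
So y_c = (2.841²/9.81)^(1/3) = 0.937 m.

y_c = 0.937 m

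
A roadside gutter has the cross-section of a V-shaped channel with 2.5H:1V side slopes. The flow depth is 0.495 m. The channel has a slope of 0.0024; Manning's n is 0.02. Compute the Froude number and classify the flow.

For a triangular section with side slope z = 2.5: A = zy² = 2.5×0.495² = 0.6126 m²; P = 2y√(1+z²) = 2×0.495×2.693 = 2.666 m.
Hydraulic radius R = A/P = 0.6126/2.666 = 0.2298 m.
V = (1/n) R^(2/3) √S = (1/0.02) × 0.2298^(2/3) × √0.0024 = 0.919 m/s. Hydraulic depth D_h = A/T = 0.6126/2.475 = 0.2475 m.
Froude number Fr = V/√(g·D_h) = 0.919/√(9.81×0.2475) = 0.59, which is less than 1, so the flow is subcritical.

subcritical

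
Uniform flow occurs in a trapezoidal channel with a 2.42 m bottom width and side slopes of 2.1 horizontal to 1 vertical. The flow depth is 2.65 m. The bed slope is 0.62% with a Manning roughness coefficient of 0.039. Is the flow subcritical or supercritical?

With bottom width b = 2.42 m and side slope z = 2.1: A = (b + zy)y = (2.42 + 2.1×2.65)×2.65 = 21.16 m²; P = b + 2y√(1+z²) = 2.42 + 2×2.65×2.326 = 14.75 m.
Hydraulic radius R = A/P = 21.16/14.75 = 1.435 m.
V = (1/n) R^(2/3) √S = (1/0.039) × 1.435^(2/3) × √0.0062 = 2.568 m/s. Hydraulic depth D_h = A/T = 21.16/13.55 = 1.562 m.
Froude number Fr = V/√(g·D_h) = 2.568/√(9.81×1.562) = 0.656, which is less than 1, so the flow is subcritical.

subcritical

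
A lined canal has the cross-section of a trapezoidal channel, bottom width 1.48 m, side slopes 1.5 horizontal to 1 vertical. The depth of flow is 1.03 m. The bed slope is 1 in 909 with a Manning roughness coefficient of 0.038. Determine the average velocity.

With bottom width b = 1.48 m and side slope z = 1.5: A = (b + zy)y = (1.48 + 1.5×1.03)×1.03 = 3.116 m²; P = b + 2y√(1+z²) = 1.48 + 2×1.03×1.803 = 5.194 m.
Hydraulic radius R = A/P = 3.116/5.194 = 0.5999 m.
From Manning's equation, V = (1/n) R^(2/3) S^(1/2) = (1/0.038) × 0.5999^(2/3) × 0.0011^(1/2) = 0.621 m/s.

V = 0.621 m/s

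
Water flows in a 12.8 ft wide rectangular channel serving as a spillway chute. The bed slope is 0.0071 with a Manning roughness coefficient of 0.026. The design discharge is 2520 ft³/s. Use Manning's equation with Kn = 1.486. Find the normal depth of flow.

y_n = 15 ft

Manning's equation rearranged: A R^(2/3) = nQ / (1.486·√S) = 0.026 × 2520 / (1.486 × √0.0071) = 523.3.
Trying y = 16.6 ft: A R^(2/3) = 589.3 — high.
Trying y = 10.9 ft: A R^(2/3) = 353.5 — low.
Trying y = 15 ft: A R^(2/3) = 522.2 — ≈ 523.3.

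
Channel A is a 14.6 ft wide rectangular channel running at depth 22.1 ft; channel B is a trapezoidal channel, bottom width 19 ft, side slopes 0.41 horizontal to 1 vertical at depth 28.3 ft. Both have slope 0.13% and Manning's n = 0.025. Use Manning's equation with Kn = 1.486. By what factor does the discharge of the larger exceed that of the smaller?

Channel A: Flow area A = b·y = 14.6 × 22.1 = 322.7 ft². Wetted perimeter P = b + 2y = 14.6 + 2×22.1 = 58.8 ft. Hydraulic radius R = A/P = 322.7/58.8 = 5.487 ft. Q_A = (1.486/0.025)·322.7·5.487^(2/3)·√0.0013 = 2151 ft³/s.
Channel B: With bottom width b = 19 ft and side slope z = 0.41: A = (b + zy)y = (19 + 0.41×28.3)×28.3 = 866.1 ft²; P = b + 2y√(1+z²) = 19 + 2×28.3×1.081 = 80.17 ft. Hydraulic radius R = A/P = 866.1/80.17 = 10.8 ft. Q_B = (1.486/0.025)·866.1·10.8^(2/3)·√0.0013 = 9070 ft³/s.
The larger discharge is 9070 ft³/s and the smaller is 2151 ft³/s; the ratio is 4.22.

4.22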